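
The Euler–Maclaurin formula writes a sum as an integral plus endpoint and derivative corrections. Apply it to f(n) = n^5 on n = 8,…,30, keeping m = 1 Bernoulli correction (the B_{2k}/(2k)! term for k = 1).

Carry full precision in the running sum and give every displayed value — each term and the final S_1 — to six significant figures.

S_1 ≈ 1.33958e+08

Integral: ∫_8^30 x^5 dx = 1.21456e+08.
Endpoint term: (f(8) + f(30))/2 = (32768.0 + 2.43000e+07)/2 = 1.21664e+07.
Running total after boundary: 1.33623e+08.
k=1: B_{2}/(2)! × [f^{(1)}(30) − f^{(1)}(8)] = 1/12 × (4.05000e+06 − 20480.0) = 335793.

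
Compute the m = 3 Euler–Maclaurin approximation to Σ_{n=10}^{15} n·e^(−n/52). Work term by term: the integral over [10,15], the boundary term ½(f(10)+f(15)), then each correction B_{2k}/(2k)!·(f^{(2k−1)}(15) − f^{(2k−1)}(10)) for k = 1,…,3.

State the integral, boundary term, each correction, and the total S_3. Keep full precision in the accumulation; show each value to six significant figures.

S_3 ≈ 58.7415

Integral: ∫_10^15 x·e^(−x/52) dx = 49.0067.
Boundary: ½(f(10) + f(15)) = ½(8.25053 + 11.2412) = 9.74588.
So far: 58.7526.
Correction k=1: B_{2}/2! · (f^{(1)}(15) − f^{(1)}(10)) = 1/12 · (0.533238 − 0.666389) = -0.0110959.
Running total after k=1: 58.7415.
Correction k=2: B_{4}/4! · (f^{(3)}(15) − f^{(3)}(10)) = −1/720 · (0.000751505 − 0.000856692) = 1.46093e-07.
Running total after k=2: 58.7415.
Correction k=3: B_{6}/6! · (f^{(5)}(15) − f^{(5)}(10)) = 1/30240 · (4.82917e-07 − 5.42507e-07) = -1.97057e-12.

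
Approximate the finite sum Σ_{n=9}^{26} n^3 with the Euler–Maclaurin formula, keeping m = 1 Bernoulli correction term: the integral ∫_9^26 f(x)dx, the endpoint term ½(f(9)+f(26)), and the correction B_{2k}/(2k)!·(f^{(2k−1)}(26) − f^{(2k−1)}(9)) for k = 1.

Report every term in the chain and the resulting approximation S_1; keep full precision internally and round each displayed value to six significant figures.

S_1 ≈ 121905

∫_9^26 x^3 dx evaluates to 112604.
Endpoint term: (f(9) + f(26))/2 = (729.000 + 17576.0)/2 = 9152.50.
So far: 121756.
Correction k=1: B_{2}/2! · (f^{(1)}(26) − f^{(1)}(9)) = 1/12 · (2028.00 − 243.000) = 148.750.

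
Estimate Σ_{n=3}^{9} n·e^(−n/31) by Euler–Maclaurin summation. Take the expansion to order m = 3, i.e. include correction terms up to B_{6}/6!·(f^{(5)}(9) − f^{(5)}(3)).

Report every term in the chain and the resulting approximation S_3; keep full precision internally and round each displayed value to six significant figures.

Integral: ∫_3^9 x·e^(−x/31) dx = 29.2325.
½[f(3) + f(9)] = ½[2.72328 + 6.73220] = 4.72774.
Integral + boundary = 33.9602.
Order-1 term: 1/12 · (0.530854 − 0.819913) = -0.0240882.
Partial sum through k=1: 33.9361.
Order-2 term: −1/720 · (0.00210916 − 0.00274239) = 8.79489e-07.
Partial sum through k=2: 33.9361.
Order-3 term: 1/30240 · (3.81469e-06 − 4.81955e-06) = -3.32296e-11.

S_3 ≈ 33.9361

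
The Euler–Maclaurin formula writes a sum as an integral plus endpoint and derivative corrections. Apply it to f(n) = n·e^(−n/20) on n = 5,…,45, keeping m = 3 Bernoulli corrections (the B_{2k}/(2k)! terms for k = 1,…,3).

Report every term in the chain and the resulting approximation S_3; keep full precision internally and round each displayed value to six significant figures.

S_3 ≈ 256.640

∫_5^45 x·e^(−x/20) dx evaluates to 252.381.
Endpoint term: (f(5) + f(45))/2 = (3.89400 + 4.74297)/2 = 4.31848.
Integral + boundary = 256.700.
k=1: B_{2}/(2)! × [f^{(1)}(45) − f^{(1)}(5)] = 1/12 × (-0.131749 − 0.584101) = -0.0596541.
Partial sum through k=1: 256.640.
k=2: B_{4}/(4)! × [f^{(3)}(45) − f^{(3)}(5)] = −1/720 × (0.000197624 − 0.00535426) = 7.16199e-06.
Partial sum through k=2: 256.640.
k=3: B_{6}/(6)! × [f^{(5)}(45) − f^{(5)}(5)] = 1/30240 × (1.81155e-06 − 2.31206e-05) = -7.04666e-10.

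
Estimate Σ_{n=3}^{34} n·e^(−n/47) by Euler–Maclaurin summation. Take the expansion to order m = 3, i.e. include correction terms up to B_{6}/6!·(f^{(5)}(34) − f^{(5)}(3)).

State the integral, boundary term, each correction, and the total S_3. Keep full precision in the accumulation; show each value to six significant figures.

S_3 ≈ 367.511

∫_3^34 x·e^(−x/47) dx evaluates to 357.919.
Endpoint term: (f(3) + f(34))/2 = (2.81449 + 16.4933)/2 = 9.65391.
Running total after boundary: 367.573.
Order-1 term: 1/12 · (0.134176 − 0.878282) = -0.0620088.
Running total after k=1: 367.511.
Order-2 term: −1/720 · (0.000499942 − 0.00124699) = 1.03757e-06.
Running total after k=2: 367.511.
Order-3 term: 1/30240 · (4.25144e-07 − 9.49025e-07) = -1.73241e-11.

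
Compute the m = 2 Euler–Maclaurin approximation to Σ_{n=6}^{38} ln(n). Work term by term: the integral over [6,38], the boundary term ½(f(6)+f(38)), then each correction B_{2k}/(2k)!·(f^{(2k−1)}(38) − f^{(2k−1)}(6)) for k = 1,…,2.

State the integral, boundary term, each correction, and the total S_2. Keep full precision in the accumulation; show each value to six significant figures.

S_2 ≈ 98.1807

Integral: ∫_6^38 ln(x) dx = 95.4777.
Boundary: ½(f(6) + f(38)) = ½(1.79176 + 3.63759) = 2.71467.
Integral + boundary = 98.1924.
k=1: B_{2}/(2)! × [f^{(1)}(38) − f^{(1)}(6)] = 1/12 × (0.0263158 − 0.166667) = -0.0116959.
After k=1: 98.1807.
k=2: B_{4}/(4)! × [f^{(3)}(38) − f^{(3)}(6)] = −1/720 × (3.64485e-05 − 0.00925926) = 1.28095e-05.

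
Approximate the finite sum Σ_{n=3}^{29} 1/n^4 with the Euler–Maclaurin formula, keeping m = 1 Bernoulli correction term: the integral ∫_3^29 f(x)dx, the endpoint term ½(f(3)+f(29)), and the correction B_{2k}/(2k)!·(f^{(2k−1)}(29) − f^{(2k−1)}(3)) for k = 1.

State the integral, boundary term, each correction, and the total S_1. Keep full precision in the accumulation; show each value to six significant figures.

∫_3^29 1/x^4 dx evaluates to 0.0123320.
½[f(3) + f(29)] = ½[0.0123457 + 1.41387e-06] = 0.00617355.
So far: 0.0185056.
Correction k=1: B_{2}/2! · (f^{(1)}(29) − f^{(1)}(3)) = 1/12 · (-1.95016e-07 − (-0.0164609)) = 0.00137173.

S_1 ≈ 0.0198773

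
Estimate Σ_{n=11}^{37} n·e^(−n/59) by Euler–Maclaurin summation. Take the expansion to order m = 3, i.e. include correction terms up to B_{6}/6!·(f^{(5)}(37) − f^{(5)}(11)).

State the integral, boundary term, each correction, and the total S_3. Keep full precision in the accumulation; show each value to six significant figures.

Integral: ∫_11^37 x·e^(−x/59) dx = 402.215.
½[f(11) + f(37)] = ½[9.12899 + 19.7628] = 14.4459.
Integral + boundary = 416.661.
Correction k=1: B_{2}/2! · (f^{(1)}(37) − f^{(1)}(11)) = 1/12 · (0.199167 − 0.675179) = -0.0396677.
After k=1: 416.621.
Correction k=2: B_{4}/4! · (f^{(3)}(37) − f^{(3)}(11)) = −1/720 · (0.000364098 − 0.000670783) = 4.25952e-07.
After k=2: 416.621.
Correction k=3: B_{6}/6! · (f^{(5)}(37) − f^{(5)}(11)) = 1/30240 · (1.92755e-07 − 3.29677e-07) = -4.52783e-12.

S_3 ≈ 416.621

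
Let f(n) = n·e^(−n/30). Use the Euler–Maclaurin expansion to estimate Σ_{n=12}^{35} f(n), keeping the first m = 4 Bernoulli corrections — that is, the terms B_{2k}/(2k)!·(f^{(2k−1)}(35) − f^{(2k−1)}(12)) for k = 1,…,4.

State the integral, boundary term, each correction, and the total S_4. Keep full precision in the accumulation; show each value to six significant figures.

Integral: ∫_12^35 x·e^(−x/30) dx = 237.367.
½[f(12) + f(35)] = ½[8.04384 + 10.8991] = 9.47148.
So far: 246.838.
Order-1 term: 1/12 · (-0.0519005 − 0.402192) = -0.0378410.
Running total after k=1: 246.801.
Order-2 term: −1/720 · (0.000634340 − 0.00193648) = 1.80853e-06.
Running total after k=2: 246.801.
Order-3 term: 1/30240 · (1.47372e-06 − 3.80676e-06) = -7.71507e-11.
Running total after k=3: 246.801.
Order-4 term: −1/1209600 · (2.49180e-09 − 6.06874e-09) = 2.95713e-15.

S_4 ≈ 246.801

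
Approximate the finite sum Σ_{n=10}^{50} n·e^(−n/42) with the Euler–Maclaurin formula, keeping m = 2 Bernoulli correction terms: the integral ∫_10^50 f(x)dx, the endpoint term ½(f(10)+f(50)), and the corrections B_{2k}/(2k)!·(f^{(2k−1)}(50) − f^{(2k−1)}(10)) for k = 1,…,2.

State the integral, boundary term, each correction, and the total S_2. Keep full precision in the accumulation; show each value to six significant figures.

Integral: ∫_10^50 x·e^(−x/42) dx = 546.319.
½[f(10) + f(50)] = ½[7.88128 + 15.2038] = 11.5425.
Integral + boundary = 557.862.
k=1: B_{2}/(2)! × [f^{(1)}(50) − f^{(1)}(10)] = 1/12 × (-0.0579193 − 0.600478) = -0.0548665.
After k=1: 557.807.
k=2: B_{4}/(4)! × [f^{(3)}(50) − f^{(3)}(10)] = −1/720 × (0.000311924 − 0.00123398) = 1.28063e-06.

S_2 ≈ 557.807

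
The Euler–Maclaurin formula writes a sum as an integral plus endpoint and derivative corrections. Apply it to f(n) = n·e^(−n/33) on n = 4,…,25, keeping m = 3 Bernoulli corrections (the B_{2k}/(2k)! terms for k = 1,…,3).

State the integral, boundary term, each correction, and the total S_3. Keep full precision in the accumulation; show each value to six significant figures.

The integral term ∫_4^25 x·e^(−x/33) dx = 184.332.
Endpoint term: (f(4) + f(25))/2 = (3.54338 + 11.7200)/2 = 7.63171.
So far: 191.964.
Order-1 term: 1/12 · (0.113649 − 0.778471) = -0.0554018.
After k=1: 191.908.
Order-2 term: −1/720 · (0.000965337 − 0.00234175) = 1.91168e-06.
After k=2: 191.908.
Order-3 term: 1/30240 · (1.67706e-06 − 3.64430e-06) = -6.50545e-11.

S_3 ≈ 191.908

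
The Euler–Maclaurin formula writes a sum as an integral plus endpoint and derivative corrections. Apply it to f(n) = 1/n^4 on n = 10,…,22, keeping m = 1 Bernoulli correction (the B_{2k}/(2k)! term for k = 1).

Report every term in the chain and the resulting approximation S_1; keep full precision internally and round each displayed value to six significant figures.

S_1 ≈ 0.000357432

Integral: ∫_10^22 1/x^4 dx = 0.000302029.
Boundary: ½(f(10) + f(22)) = ½(0.000100000 + 4.26883e-06) = 5.21344e-05.
Integral + boundary = 0.000354163.
Order-1 term: 1/12 · (-7.76152e-07 − (-4.00000e-05)) = 3.26865e-06.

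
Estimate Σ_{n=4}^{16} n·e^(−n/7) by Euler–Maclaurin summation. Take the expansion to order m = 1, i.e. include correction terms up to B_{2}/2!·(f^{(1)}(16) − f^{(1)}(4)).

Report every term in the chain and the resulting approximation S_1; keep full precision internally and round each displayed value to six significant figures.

Integral: ∫_4^16 x·e^(−x/7) dx = 27.1094.
Boundary: ½(f(4) + f(16)) = ½(2.25887 + 1.62722) = 1.94305.
Integral + boundary = 29.0524.
Correction k=1: B_{2}/2! · (f^{(1)}(16) − f^{(1)}(4)) = 1/12 · (-0.130759 − 0.242022) = -0.0310651.

S_1 ≈ 29.0214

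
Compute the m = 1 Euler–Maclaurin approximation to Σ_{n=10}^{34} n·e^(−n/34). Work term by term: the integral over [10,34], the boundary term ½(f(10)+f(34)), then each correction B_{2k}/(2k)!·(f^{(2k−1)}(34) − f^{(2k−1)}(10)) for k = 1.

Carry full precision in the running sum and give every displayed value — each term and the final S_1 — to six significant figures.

S_1 ≈ 274.201

∫_10^34 x·e^(−x/34) dx evaluates to 264.265.
Endpoint term: (f(10) + f(34))/2 = (7.45189 + 12.5079)/2 = 9.97989.
Integral + boundary = 274.245.
Order-1 term: 1/12 · (0.00000 − 0.526016) = -0.0438346.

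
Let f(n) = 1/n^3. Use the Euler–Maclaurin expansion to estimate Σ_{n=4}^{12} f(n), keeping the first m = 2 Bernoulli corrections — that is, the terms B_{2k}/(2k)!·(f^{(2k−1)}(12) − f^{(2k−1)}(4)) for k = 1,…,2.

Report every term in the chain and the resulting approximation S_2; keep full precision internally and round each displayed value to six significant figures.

∫_4^12 1/x^3 dx evaluates to 0.0277778.
Boundary: ½(f(4) + f(12)) = ½(0.0156250 + 0.000578704) = 0.00810185.
So far: 0.0358796.
k=1: B_{2}/(2)! × [f^{(1)}(12) − f^{(1)}(4)] = 1/12 × (-0.000144676 − (-0.0117188)) = 0.000964506.
Partial sum through k=1: 0.0368441.
k=2: B_{4}/(4)! × [f^{(3)}(12) − f^{(3)}(4)] = −1/720 × (-2.00939e-05 − (-0.0146484)) = -2.03171e-05.

S_2 ≈ 0.0368238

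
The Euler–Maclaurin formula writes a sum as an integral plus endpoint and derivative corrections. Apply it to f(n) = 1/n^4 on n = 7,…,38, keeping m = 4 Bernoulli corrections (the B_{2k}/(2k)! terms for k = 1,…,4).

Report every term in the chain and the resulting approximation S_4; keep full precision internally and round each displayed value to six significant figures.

The integral term ∫_7^38 1/x^4 dx = 0.000965743.
Boundary: ½(f(7) + f(38)) = ½(0.000416493 + 4.79585e-07) = 0.000208486.
Integral + boundary = 0.00117423.
k=1: B_{2}/(2)! × [f^{(1)}(38) − f^{(1)}(7)] = 1/12 × (-5.04826e-08 − (-0.000237996)) = 1.98288e-05.
Partial sum through k=1: 0.00119406.
k=2: B_{4}/(4)! × [f^{(3)}(38) − f^{(3)}(7)] = −1/720 × (-1.04881e-09 − (-0.000145712)) = -2.02376e-07.
Partial sum through k=2: 0.00119386.
k=3: B_{6}/(6)! × [f^{(5)}(38) − f^{(5)}(7)] = 1/30240 × (-4.06740e-11 − (-0.000166528)) = 5.50687e-09.
Partial sum through k=3: 0.00119386.
k=4: B_{8}/(8)! × [f^{(7)}(38) − f^{(7)}(7)] = −1/1209600 × (-2.53508e-12 − (-0.000305868)) = -2.52867e-10.

S_4 ≈ 0.00119386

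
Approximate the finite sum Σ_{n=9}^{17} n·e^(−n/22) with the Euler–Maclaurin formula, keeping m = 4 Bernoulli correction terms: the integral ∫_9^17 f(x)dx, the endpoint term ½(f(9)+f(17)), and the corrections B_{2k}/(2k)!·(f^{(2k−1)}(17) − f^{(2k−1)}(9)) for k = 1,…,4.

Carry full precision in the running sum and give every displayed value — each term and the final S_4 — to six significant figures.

S_4 ≈ 63.7280

Integral: ∫_9^17 x·e^(−x/22) dx = 56.8379.
Endpoint term: (f(9) + f(17))/2 = (5.97828 + 7.84978)/2 = 6.91403.
Running total after boundary: 63.7519.
Order-1 term: 1/12 · (0.104944 − 0.392514) = -0.0239642.
Running total after k=1: 63.7280.
Order-2 term: −1/720 · (0.00212489 − 0.00355583) = 1.98741e-06.
Running total after k=2: 63.7280.
Order-3 term: 1/30240 · (8.33256e-06 − 1.30179e-05) = -1.54940e-10.
Running total after k=3: 63.7280.
Order-4 term: −1/1209600 · (2.53612e-08 − 3.86139e-08) = 1.09562e-14.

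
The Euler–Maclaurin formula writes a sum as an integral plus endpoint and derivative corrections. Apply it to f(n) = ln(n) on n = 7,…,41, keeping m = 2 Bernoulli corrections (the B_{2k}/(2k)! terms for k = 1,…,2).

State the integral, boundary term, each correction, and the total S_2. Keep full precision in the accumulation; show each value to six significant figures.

Integral: ∫_7^41 ln(x) dx = 104.635.
Boundary: ½(f(7) + f(41)) = ½(1.94591 + 3.71357) = 2.82974.
Integral + boundary = 107.465.
k=1: B_{2}/(2)! × [f^{(1)}(41) − f^{(1)}(7)] = 1/12 × (0.0243902 − 0.142857) = -0.00987224.
After k=1: 107.455.
k=2: B_{4}/(4)! × [f^{(3)}(41) − f^{(3)}(7)] = −1/720 × (2.90187e-05 − 0.00583090) = 8.05817e-06.

S_2 ≈ 107.455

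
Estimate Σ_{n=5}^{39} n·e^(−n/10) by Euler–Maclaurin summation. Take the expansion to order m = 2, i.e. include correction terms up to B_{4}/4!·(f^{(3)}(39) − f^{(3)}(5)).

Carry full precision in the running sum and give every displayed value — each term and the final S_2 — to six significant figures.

S_2 ≈ 82.9420

Integral: ∫_5^39 x·e^(−x/10) dx = 81.0611.
½[f(5) + f(39)] = ½[3.03265 + 0.789435] = 1.91104.
Integral + boundary = 82.9721.
k=1: B_{2}/(2)! × [f^{(1)}(39) − f^{(1)}(5)] = 1/12 × (-0.0587015 − 0.303265) = -0.0301639.
After k=1: 82.9419.
k=2: B_{4}/(4)! × [f^{(3)}(39) − f^{(3)}(5)] = −1/720 × (-0.000182177 − 0.0151633) = 2.13131e-05.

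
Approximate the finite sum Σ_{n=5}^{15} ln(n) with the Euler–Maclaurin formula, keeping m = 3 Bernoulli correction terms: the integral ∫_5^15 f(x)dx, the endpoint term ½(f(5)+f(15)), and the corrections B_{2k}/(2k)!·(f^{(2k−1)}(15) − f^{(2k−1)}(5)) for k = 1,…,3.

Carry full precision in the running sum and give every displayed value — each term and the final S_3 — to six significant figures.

The integral term ∫_5^15 ln(x) dx = 22.5736.
½[f(5) + f(15)] = ½[1.60944 + 2.70805] = 2.15874.
Integral + boundary = 24.7323.
Order-1 term: 1/12 · (0.0666667 − 0.200000) = -0.0111111.
Running total after k=1: 24.7212.
Order-2 term: −1/720 · (0.000592593 − 0.0160000) = 2.13992e-05.
Running total after k=2: 24.7212.
Order-3 term: 1/30240 · (3.16049e-05 − 0.00768000) = -2.52923e-07.

S_3 ≈ 24.7212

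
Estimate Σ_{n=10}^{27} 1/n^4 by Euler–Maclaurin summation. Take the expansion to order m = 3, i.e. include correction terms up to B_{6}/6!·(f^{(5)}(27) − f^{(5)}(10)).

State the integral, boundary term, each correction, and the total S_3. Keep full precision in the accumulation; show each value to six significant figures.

S_3 ≈ 0.000370633

∫_10^27 1/x^4 dx evaluates to 0.000316398.
Boundary: ½(f(10) + f(27)) = ½(0.000100000 + 1.88168e-06) = 5.09408e-05.
Integral + boundary = 0.000367339.
Correction k=1: B_{2}/2! · (f^{(1)}(27) − f^{(1)}(10)) = 1/12 · (-2.78767e-07 − (-4.00000e-05)) = 3.31010e-06.
Running total after k=1: 0.000370649.
Correction k=2: B_{4}/4! · (f^{(3)}(27) − f^{(3)}(10)) = −1/720 · (-1.14719e-08 − (-1.20000e-05)) = -1.66507e-08.
Running total after k=2: 0.000370633.
Correction k=3: B_{6}/6! · (f^{(5)}(27) − f^{(5)}(10)) = 1/30240 · (-8.81242e-10 − (-6.72000e-06)) = 2.22193e-10.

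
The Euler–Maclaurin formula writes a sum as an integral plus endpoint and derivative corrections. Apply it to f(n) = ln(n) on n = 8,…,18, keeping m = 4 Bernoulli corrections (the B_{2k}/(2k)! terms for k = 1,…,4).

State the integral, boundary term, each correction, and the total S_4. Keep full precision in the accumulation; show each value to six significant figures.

S_4 ≈ 27.8703

∫_8^18 ln(x) dx evaluates to 25.3912.
Boundary: ½(f(8) + f(18)) = ½(2.07944 + 2.89037) = 2.48491.
Integral + boundary = 27.8761.
k=1: B_{2}/(2)! × [f^{(1)}(18) − f^{(1)}(8)] = 1/12 × (0.0555556 − 0.125000) = -0.00578704.
Partial sum through k=1: 27.8703.
k=2: B_{4}/(4)! × [f^{(3)}(18) − f^{(3)}(8)] = −1/720 × (0.000342936 − 0.00390625) = 4.94905e-06.
Partial sum through k=2: 27.8703.
k=3: B_{6}/(6)! × [f^{(5)}(18) − f^{(5)}(8)] = 1/30240 × (1.27013e-05 − 0.000732422) = -2.38003e-08.
Partial sum through k=3: 27.8703.
k=4: B_{8}/(8)! × [f^{(7)}(18) − f^{(7)}(8)] = −1/1209600 × (1.17605e-06 − 0.000343323) = 2.82859e-10.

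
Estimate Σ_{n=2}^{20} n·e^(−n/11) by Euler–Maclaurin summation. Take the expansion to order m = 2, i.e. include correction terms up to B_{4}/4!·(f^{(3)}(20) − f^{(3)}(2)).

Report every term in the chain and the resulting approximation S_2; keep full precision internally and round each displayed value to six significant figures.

S_2 ≈ 66.2644

The integral term ∫_2^20 x·e^(−x/11) dx = 63.8753.
Boundary: ½(f(2) + f(20)) = ½(1.66751 + 3.24641) = 2.45696.
So far: 66.3323.
Order-1 term: 1/12 · (-0.132808 − 0.682161) = -0.0679141.
Running total after k=1: 66.2644.
Order-2 term: −1/720 · (0.00158540 − 0.0194187) = 2.47685e-05.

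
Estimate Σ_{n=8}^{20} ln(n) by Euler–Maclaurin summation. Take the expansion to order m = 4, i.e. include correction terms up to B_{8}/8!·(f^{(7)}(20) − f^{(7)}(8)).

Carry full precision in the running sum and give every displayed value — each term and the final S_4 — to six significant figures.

∫_8^20 ln(x) dx evaluates to 31.2791.
Boundary: ½(f(8) + f(20)) = ½(2.07944 + 2.99573) = 2.53759.
Running total after boundary: 33.8167.
k=1: B_{2}/(2)! × [f^{(1)}(20) − f^{(1)}(8)] = 1/12 × (0.0500000 − 0.125000) = -0.00625000.
Partial sum through k=1: 33.8105.
k=2: B_{4}/(4)! × [f^{(3)}(20) − f^{(3)}(8)] = −1/720 × (0.000250000 − 0.00390625) = 5.07812e-06.
Partial sum through k=2: 33.8105.
k=3: B_{6}/(6)! × [f^{(5)}(20) − f^{(5)}(8)] = 1/30240 × (7.50000e-06 − 0.000732422) = -2.39723e-08.
Partial sum through k=3: 33.8105.
k=4: B_{8}/(8)! × [f^{(7)}(20) − f^{(7)}(8)] = −1/1209600 × (5.62500e-07 − 0.000343323) = 2.83367e-10.

S_4 ≈ 33.8105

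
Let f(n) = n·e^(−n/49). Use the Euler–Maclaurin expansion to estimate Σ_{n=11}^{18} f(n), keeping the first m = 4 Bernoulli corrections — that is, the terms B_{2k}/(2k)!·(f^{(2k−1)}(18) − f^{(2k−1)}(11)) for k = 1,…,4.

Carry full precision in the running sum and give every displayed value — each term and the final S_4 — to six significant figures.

The integral term ∫_11^18 x·e^(−x/49) dx = 75.1307.
Endpoint term: (f(11) + f(18))/2 = (8.78816 + 12.4662)/2 = 10.6272.
Running total after boundary: 85.7579.
Correction k=1: B_{2}/2! · (f^{(1)}(18) − f^{(1)}(11)) = 1/12 · (0.438156 − 0.619574) = -0.0151181.
Partial sum through k=1: 85.7428.
Correction k=2: B_{4}/4! · (f^{(3)}(18) − f^{(3)}(11)) = −1/720 · (0.000759390 − 0.000923541) = 2.27987e-07.
Partial sum through k=2: 85.7428.
Correction k=3: B_{6}/6! · (f^{(5)}(18) − f^{(5)}(11)) = 1/30240 · (5.56556e-07 − 6.61821e-07) = -3.48100e-12.
Partial sum through k=3: 85.7428.
Correction k=4: B_{8}/8! · (f^{(7)}(18) − f^{(7)}(11)) = −1/1209600 · (3.31875e-10 − 3.91085e-10) = 4.89501e-17.

S_4 ≈ 85.7428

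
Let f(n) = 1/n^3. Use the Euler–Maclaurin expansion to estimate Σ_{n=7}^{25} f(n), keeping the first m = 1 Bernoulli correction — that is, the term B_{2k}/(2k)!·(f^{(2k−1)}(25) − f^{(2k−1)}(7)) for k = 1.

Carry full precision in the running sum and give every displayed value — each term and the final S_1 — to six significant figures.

∫_7^25 1/x^3 dx evaluates to 0.00940408.
Endpoint term: (f(7) + f(25))/2 = (0.00291545 + 6.40000e-05)/2 = 0.00148973.
So far: 0.0108938.
Order-1 term: 1/12 · (-7.68000e-06 − (-0.00124948)) = 0.000103483.

S_1 ≈ 0.0109973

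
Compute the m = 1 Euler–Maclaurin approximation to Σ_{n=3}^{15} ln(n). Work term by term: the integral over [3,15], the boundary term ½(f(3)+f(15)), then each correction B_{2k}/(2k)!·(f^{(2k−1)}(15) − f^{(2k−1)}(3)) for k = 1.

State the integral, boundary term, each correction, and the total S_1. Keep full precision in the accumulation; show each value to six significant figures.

∫_3^15 ln(x) dx evaluates to 25.3249.
½[f(3) + f(15)] = ½[1.09861 + 2.70805] = 1.90333.
Integral + boundary = 27.2282.
k=1: B_{2}/(2)! × [f^{(1)}(15) − f^{(1)}(3)] = 1/12 × (0.0666667 − 0.333333) = -0.0222222.

S_1 ≈ 27.2060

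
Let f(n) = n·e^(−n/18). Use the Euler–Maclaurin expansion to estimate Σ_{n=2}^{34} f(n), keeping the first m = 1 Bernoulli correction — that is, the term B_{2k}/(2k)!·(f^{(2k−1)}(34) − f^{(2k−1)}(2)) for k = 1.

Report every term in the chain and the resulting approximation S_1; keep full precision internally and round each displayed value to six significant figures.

∫_2^34 x·e^(−x/18) dx evaluates to 180.582.
Endpoint term: (f(2) + f(34))/2 = (1.78968 + 5.14215)/2 = 3.46592.
So far: 184.048.
Correction k=1: B_{2}/2! · (f^{(1)}(34) − f^{(1)}(2)) = 1/12 · (-0.134435 − 0.795413) = -0.0774873.

S_1 ≈ 183.970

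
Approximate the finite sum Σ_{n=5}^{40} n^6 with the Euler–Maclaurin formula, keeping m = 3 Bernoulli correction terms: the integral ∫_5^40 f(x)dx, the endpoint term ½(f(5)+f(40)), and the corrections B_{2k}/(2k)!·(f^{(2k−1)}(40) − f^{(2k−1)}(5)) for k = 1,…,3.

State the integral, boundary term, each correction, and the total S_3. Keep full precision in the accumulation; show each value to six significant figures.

The integral term ∫_5^40 x^6 dx = 2.34057e+10.
Boundary: ½(f(5) + f(40)) = ½(15625.0 + 4.09600e+09) = 2.04801e+09.
Running total after boundary: 2.54537e+10.
k=1: B_{2}/(2)! × [f^{(1)}(40) − f^{(1)}(5)] = 1/12 × (6.14400e+08 − 18750.0) = 5.11984e+07.
Partial sum through k=1: 2.55049e+10.
k=2: B_{4}/(4)! × [f^{(3)}(40) − f^{(3)}(5)] = −1/720 × (7.68000e+06 − 15000.0) = -10645.8.
Partial sum through k=2: 2.55049e+10.
k=3: B_{6}/(6)! × [f^{(5)}(40) − f^{(5)}(5)] = 1/30240 × (28800.0 − 3600.00) = 0.833333.

S_3 ≈ 2.55049e+10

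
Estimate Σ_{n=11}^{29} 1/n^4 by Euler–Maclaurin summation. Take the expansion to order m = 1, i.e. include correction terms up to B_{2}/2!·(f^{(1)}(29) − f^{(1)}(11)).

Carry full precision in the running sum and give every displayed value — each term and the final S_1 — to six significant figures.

The integral term ∫_11^29 1/x^4 dx = 0.000236771.
Boundary: ½(f(11) + f(29)) = ½(6.83013e-05 + 1.41387e-06) = 3.48576e-05.
Integral + boundary = 0.000271629.
k=1: B_{2}/(2)! × [f^{(1)}(29) − f^{(1)}(11)] = 1/12 × (-1.95016e-07 − (-2.48369e-05)) = 2.05349e-06.

S_1 ≈ 0.000273682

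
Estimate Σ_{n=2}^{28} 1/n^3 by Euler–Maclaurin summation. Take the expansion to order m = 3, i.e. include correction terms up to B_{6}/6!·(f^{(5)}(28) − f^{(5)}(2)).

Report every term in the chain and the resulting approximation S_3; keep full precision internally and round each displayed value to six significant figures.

∫_2^28 1/x^3 dx evaluates to 0.124362.
Endpoint term: (f(2) + f(28))/2 = (0.125000 + 4.55539e-05)/2 = 0.0625228.
Integral + boundary = 0.186885.
Correction k=1: B_{2}/2! · (f^{(1)}(28) − f^{(1)}(2)) = 1/12 · (-4.88078e-06 − (-0.187500)) = 0.0156246.
After k=1: 0.202510.
Correction k=2: B_{4}/4! · (f^{(3)}(28) − f^{(3)}(2)) = −1/720 · (-1.24510e-07 − (-0.937500)) = -0.00130208.
After k=2: 0.201208.
Correction k=3: B_{6}/6! · (f^{(5)}(28) − f^{(5)}(2)) = 1/30240 · (-6.67016e-09 − (-9.84375)) = 0.000325521.

S_3 ≈ 0.201533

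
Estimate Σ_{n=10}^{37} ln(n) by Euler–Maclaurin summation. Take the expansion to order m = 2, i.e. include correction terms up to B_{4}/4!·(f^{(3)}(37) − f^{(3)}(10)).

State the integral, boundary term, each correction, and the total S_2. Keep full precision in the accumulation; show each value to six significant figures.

S_2 ≈ 86.5288

The integral term ∫_10^37 ln(x) dx = 83.5781.
Boundary: ½(f(10) + f(37)) = ½(2.30259 + 3.61092) = 2.95675.
So far: 86.5349.
k=1: B_{2}/(2)! × [f^{(1)}(37) − f^{(1)}(10)] = 1/12 × (0.0270270 − 0.100000) = -0.00608108.
After k=1: 86.5288.
k=2: B_{4}/(4)! × [f^{(3)}(37) − f^{(3)}(10)] = −1/720 × (3.94843e-05 − 0.00200000) = 2.72294e-06.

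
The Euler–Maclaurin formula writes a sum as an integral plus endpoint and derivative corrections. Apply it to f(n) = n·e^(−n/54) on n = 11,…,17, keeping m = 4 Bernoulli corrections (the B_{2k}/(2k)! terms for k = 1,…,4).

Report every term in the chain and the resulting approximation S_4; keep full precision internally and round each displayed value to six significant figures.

S_4 ≈ 75.2707

∫_11^17 x·e^(−x/54) dx evaluates to 64.5924.
Boundary: ½(f(11) + f(17)) = ½(8.97274 + 12.4087) = 10.6907.
Running total after boundary: 75.2831.
Order-1 term: 1/12 · (0.500133 − 0.649542) = -0.0124507.
Partial sum through k=1: 75.2707.
Order-2 term: −1/720 · (0.000672147 − 0.000782219) = 1.52877e-07.
Partial sum through k=2: 75.2707.
Order-3 term: 1/30240 · (4.02188e-07 − 4.60112e-07) = -1.91547e-12.
Partial sum through k=3: 75.2707.
Order-4 term: −1/1209600 · (1.96802e-10 − 2.23585e-10) = 2.21423e-17.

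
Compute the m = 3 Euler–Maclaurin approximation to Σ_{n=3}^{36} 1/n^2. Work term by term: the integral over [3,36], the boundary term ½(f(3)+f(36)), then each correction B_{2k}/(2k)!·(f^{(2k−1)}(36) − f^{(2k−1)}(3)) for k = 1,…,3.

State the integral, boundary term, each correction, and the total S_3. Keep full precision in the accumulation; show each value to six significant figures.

∫_3^36 1/x^2 dx evaluates to 0.305556.
Boundary: ½(f(3) + f(36)) = ½(0.111111 + 0.000771605) = 0.0559414.
So far: 0.361497.
Correction k=1: B_{2}/2! · (f^{(1)}(36) − f^{(1)}(3)) = 1/12 · (-4.28669e-05 − (-0.0740741)) = 0.00616927.
Partial sum through k=1: 0.367666.
Correction k=2: B_{4}/4! · (f^{(3)}(36) − f^{(3)}(3)) = −1/720 · (-3.96916e-07 − (-0.0987654)) = -0.000137174.
Partial sum through k=2: 0.367529.
Correction k=3: B_{6}/6! · (f^{(5)}(36) − f^{(5)}(3)) = 1/30240 · (-9.18787e-09 − (-0.329218)) = 1.08868e-05.

S_3 ≈ 0.367540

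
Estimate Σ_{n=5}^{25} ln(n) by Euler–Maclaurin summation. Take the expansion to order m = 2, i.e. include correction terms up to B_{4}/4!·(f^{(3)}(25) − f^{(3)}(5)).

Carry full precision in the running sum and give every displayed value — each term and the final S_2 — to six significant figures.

S_2 ≈ 54.8256

∫_5^25 ln(x) dx evaluates to 52.4247.
½[f(5) + f(25)] = ½[1.60944 + 3.21888] = 2.41416.
Integral + boundary = 54.8389.
Correction k=1: B_{2}/2! · (f^{(1)}(25) − f^{(1)}(5)) = 1/12 · (0.0400000 − 0.200000) = -0.0133333.
Running total after k=1: 54.8255.
Correction k=2: B_{4}/4! · (f^{(3)}(25) − f^{(3)}(5)) = −1/720 · (0.000128000 − 0.0160000) = 2.20444e-05.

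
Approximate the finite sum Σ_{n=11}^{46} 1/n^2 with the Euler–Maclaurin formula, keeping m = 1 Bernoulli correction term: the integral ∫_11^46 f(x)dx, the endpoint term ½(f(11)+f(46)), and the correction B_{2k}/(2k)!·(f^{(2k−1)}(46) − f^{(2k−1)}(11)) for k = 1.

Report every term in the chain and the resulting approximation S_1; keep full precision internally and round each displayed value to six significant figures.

Integral: ∫_11^46 1/x^2 dx = 0.0691700.
Endpoint term: (f(11) + f(46))/2 = (0.00826446 + 0.000472590)/2 = 0.00436853.
Integral + boundary = 0.0735385.
Order-1 term: 1/12 · (-2.05474e-05 − (-0.00150263)) = 0.000123507.

S_1 ≈ 0.0736620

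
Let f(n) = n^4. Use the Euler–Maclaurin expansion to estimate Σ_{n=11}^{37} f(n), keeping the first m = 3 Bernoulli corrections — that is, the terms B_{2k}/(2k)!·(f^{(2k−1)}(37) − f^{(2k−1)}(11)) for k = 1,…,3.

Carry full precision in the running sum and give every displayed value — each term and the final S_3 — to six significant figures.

S_3 ≈ 1.47974e+07

Integral: ∫_11^37 x^4 dx = 1.38366e+07.
Boundary: ½(f(11) + f(37)) = ½(14641.0 + 1.87416e+06) = 944401.
So far: 1.47810e+07.
k=1: B_{2}/(2)! × [f^{(1)}(37) − f^{(1)}(11)] = 1/12 × (202612 − 5324.00) = 16440.7.
Running total after k=1: 1.47974e+07.
k=2: B_{4}/(4)! × [f^{(3)}(37) − f^{(3)}(11)] = −1/720 × (888.000 − 264.000) = -0.866667.
Running total after k=2: 1.47974e+07.
k=3: B_{6}/(6)! × [f^{(5)}(37) − f^{(5)}(11)] = 1/30240 × (0.00000 − 0.00000) = 0.00000.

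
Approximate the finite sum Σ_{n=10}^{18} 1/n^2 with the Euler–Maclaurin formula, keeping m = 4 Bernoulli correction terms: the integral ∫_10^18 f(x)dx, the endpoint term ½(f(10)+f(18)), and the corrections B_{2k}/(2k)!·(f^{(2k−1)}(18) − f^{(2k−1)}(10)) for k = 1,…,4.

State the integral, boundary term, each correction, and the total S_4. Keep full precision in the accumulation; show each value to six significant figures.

∫_10^18 1/x^2 dx evaluates to 0.0444444.
Endpoint term: (f(10) + f(18))/2 = (0.0100000 + 0.00308642)/2 = 0.00654321.
Running total after boundary: 0.0509877.
Correction k=1: B_{2}/2! · (f^{(1)}(18) − f^{(1)}(10)) = 1/12 · (-0.000342936 − (-0.00200000)) = 0.000138089.
After k=1: 0.0511257.
Correction k=2: B_{4}/4! · (f^{(3)}(18) − f^{(3)}(10)) = −1/720 · (-1.27013e-05 − (-0.000240000)) = -3.15693e-07.
After k=2: 0.0511254.
Correction k=3: B_{6}/6! · (f^{(5)}(18) − f^{(5)}(10)) = 1/30240 · (-1.17605e-06 − (-7.20000e-05)) = 2.34206e-09.
After k=3: 0.0511254.
Correction k=4: B_{8}/8! · (f^{(7)}(18) − f^{(7)}(10)) = −1/1209600 · (-2.03268e-07 − (-4.03200e-05)) = -3.31653e-11.

S_4 ≈ 0.0511254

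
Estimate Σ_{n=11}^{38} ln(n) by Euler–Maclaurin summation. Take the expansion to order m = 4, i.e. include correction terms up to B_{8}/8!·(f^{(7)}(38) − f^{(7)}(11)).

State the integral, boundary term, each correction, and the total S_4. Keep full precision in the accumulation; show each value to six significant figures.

Integral: ∫_11^38 ln(x) dx = 84.8514.
½[f(11) + f(38)] = ½[2.39790 + 3.63759] = 3.01774.
Integral + boundary = 87.8692.
k=1: B_{2}/(2)! × [f^{(1)}(38) − f^{(1)}(11)] = 1/12 × (0.0263158 − 0.0909091) = -0.00538278.
Running total after k=1: 87.8638.
k=2: B_{4}/(4)! × [f^{(3)}(38) − f^{(3)}(11)] = −1/720 × (3.64485e-05 − 0.00150263) = 2.03636e-06.
Running total after k=2: 87.8638.
k=3: B_{6}/(6)! × [f^{(5)}(38) − f^{(5)}(11)] = 1/30240 × (3.02896e-07 − 0.000149021) = -4.91793e-09.
Running total after k=3: 87.8638.
k=4: B_{8}/(8)! × [f^{(7)}(38) − f^{(7)}(11)] = −1/1209600 × (6.29285e-09 − 3.69474e-05) = 3.05399e-11.

S_4 ≈ 87.8638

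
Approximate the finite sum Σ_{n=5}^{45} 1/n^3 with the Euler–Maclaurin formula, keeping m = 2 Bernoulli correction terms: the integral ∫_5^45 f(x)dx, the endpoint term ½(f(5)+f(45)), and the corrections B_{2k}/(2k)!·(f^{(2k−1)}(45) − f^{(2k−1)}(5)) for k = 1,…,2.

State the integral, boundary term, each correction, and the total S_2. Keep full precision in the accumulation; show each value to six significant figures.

The integral term ∫_5^45 1/x^3 dx = 0.0197531.
Endpoint term: (f(5) + f(45))/2 = (0.00800000 + 1.09739e-05)/2 = 0.00400549.
Integral + boundary = 0.0237586.
Order-1 term: 1/12 · (-7.31596e-07 − (-0.00480000)) = 0.000399939.
Partial sum through k=1: 0.0241585.
Order-2 term: −1/720 · (-7.22564e-09 − (-0.00384000)) = -5.33332e-06.

S_2 ≈ 0.0241532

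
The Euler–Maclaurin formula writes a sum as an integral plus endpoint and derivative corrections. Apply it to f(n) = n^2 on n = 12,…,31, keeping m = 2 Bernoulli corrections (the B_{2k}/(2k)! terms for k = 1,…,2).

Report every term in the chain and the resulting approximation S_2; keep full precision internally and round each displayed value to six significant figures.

∫_12^31 x^2 dx evaluates to 9354.33.
Endpoint term: (f(12) + f(31))/2 = (144.000 + 961.000)/2 = 552.500.
Integral + boundary = 9906.83.
Correction k=1: B_{2}/2! · (f^{(1)}(31) − f^{(1)}(12)) = 1/12 · (62.0000 − 24.0000) = 3.16667.
Partial sum through k=1: 9910.00.
Correction k=2: B_{4}/4! · (f^{(3)}(31) − f^{(3)}(12)) = −1/720 · (0.00000 − 0.00000) = 0.00000.

S_2 ≈ 9910.00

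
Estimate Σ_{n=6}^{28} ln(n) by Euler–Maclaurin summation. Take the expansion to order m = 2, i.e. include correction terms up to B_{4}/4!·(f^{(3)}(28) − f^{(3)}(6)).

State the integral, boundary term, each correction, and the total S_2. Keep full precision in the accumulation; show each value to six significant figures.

S_2 ≈ 63.1023

The integral term ∫_6^28 ln(x) dx = 60.5512.
½[f(6) + f(28)] = ½[1.79176 + 3.33220] = 2.56198.
Running total after boundary: 63.1132.
Correction k=1: B_{2}/2! · (f^{(1)}(28) − f^{(1)}(6)) = 1/12 · (0.0357143 − 0.166667) = -0.0109127.
Partial sum through k=1: 63.1022.
Correction k=2: B_{4}/4! · (f^{(3)}(28) − f^{(3)}(6)) = −1/720 · (9.11079e-05 − 0.00925926) = 1.27335e-05.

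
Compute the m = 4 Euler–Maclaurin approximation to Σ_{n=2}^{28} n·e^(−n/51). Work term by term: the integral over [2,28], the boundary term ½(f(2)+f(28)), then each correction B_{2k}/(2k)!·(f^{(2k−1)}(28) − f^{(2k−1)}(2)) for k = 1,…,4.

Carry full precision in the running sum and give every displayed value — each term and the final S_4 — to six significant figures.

∫_2^28 x·e^(−x/51) dx evaluates to 272.241.
½[f(2) + f(28)] = ½[1.92309 + 16.1704] = 9.04676.
Integral + boundary = 281.287.
k=1: B_{2}/(2)! × [f^{(1)}(28) − f^{(1)}(2)] = 1/12 × (0.260448 − 0.923836) = -0.0552823.
Running total after k=1: 281.232.
k=2: B_{4}/(4)! × [f^{(3)}(28) − f^{(3)}(2)] = −1/720 × (0.000544206 − 0.00109455) = 7.64366e-07.
Running total after k=2: 281.232.
k=3: B_{6}/(6)! × [f^{(5)}(28) − f^{(5)}(2)] = 1/30240 × (3.79961e-07 − 7.05080e-07) = -1.07513e-11.
Running total after k=3: 281.232.
k=4: B_{8}/(8)! × [f^{(7)}(28) − f^{(7)}(2)] = −1/1209600 × (2.11723e-10 − 3.80370e-10) = 1.39423e-16.

S_4 ≈ 281.232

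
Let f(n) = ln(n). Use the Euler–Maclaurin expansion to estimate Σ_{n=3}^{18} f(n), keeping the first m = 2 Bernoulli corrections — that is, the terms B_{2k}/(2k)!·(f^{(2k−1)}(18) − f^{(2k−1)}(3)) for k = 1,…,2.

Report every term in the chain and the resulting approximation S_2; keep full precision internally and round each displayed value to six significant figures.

S_2 ≈ 35.7023

∫_3^18 ln(x) dx evaluates to 33.7309.
Endpoint term: (f(3) + f(18))/2 = (1.09861 + 2.89037)/2 = 1.99449.
So far: 35.7253.
k=1: B_{2}/(2)! × [f^{(1)}(18) − f^{(1)}(3)] = 1/12 × (0.0555556 − 0.333333) = -0.0231481.
Running total after k=1: 35.7022.
k=2: B_{4}/(4)! × [f^{(3)}(18) − f^{(3)}(3)] = −1/720 × (0.000342936 − 0.0740741) = 0.000102404.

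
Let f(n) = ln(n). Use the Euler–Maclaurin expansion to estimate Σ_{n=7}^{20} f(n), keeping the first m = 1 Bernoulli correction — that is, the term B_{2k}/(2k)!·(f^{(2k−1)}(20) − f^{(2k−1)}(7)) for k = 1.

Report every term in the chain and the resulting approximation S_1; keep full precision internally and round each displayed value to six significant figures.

S_1 ≈ 35.7564

∫_7^20 ln(x) dx evaluates to 33.2933.
½[f(7) + f(20)] = ½[1.94591 + 2.99573] = 2.47082.
Integral + boundary = 35.7641.
Order-1 term: 1/12 · (0.0500000 − 0.142857) = -0.00773810.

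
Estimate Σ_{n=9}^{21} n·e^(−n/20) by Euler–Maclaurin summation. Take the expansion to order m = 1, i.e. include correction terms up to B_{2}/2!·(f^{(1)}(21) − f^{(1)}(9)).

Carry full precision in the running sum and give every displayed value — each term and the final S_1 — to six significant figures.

∫_9^21 x·e^(−x/20) dx evaluates to 82.8754.
½[f(9) + f(21)] = ½[5.73865 + 7.34869] = 6.54367.
Integral + boundary = 89.4190.
k=1: B_{2}/(2)! × [f^{(1)}(21) − f^{(1)}(9)] = 1/12 × (-0.0174969 − 0.350695) = -0.0306827.

S_1 ≈ 89.3884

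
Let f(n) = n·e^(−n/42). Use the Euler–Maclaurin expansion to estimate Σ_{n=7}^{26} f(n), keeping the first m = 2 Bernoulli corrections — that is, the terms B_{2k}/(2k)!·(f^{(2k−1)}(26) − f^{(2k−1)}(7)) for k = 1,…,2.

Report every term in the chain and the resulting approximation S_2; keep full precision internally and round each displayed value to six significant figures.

S_2 ≈ 214.147

The integral term ∫_7^26 x·e^(−x/42) dx = 204.226.
½[f(7) + f(26)] = ½[5.92537 + 13.9999] = 9.96263.
Integral + boundary = 214.189.
Order-1 term: 1/12 · (0.205126 − 0.705401) = -0.0416896.
Running total after k=1: 214.147.
Order-2 term: −1/720 · (0.000726780 − 0.00135962) = 8.78940e-07.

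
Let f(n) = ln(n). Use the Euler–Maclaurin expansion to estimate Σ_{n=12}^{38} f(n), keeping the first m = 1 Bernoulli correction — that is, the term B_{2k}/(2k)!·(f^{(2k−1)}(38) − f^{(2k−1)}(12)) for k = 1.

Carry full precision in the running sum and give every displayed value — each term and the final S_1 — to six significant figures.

S_1 ≈ 85.4659

The integral term ∫_12^38 ln(x) dx = 82.4094.
Boundary: ½(f(12) + f(38)) = ½(2.48491 + 3.63759) = 3.06125.
Integral + boundary = 85.4706.
k=1: B_{2}/(2)! × [f^{(1)}(38) − f^{(1)}(12)] = 1/12 × (0.0263158 − 0.0833333) = -0.00475146.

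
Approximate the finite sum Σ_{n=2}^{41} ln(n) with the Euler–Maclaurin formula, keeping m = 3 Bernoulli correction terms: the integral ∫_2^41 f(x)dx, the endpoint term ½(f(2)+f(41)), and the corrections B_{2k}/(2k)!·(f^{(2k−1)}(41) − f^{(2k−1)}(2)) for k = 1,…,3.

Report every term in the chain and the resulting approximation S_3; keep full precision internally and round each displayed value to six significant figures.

S_3 ≈ 114.034

The integral term ∫_2^41 ln(x) dx = 111.870.
Endpoint term: (f(2) + f(41))/2 = (0.693147 + 3.71357)/2 = 2.20336.
Running total after boundary: 114.074.
k=1: B_{2}/(2)! × [f^{(1)}(41) − f^{(1)}(2)] = 1/12 × (0.0243902 − 0.500000) = -0.0396341.
Partial sum through k=1: 114.034.
k=2: B_{4}/(4)! × [f^{(3)}(41) − f^{(3)}(2)] = −1/720 × (2.90187e-05 − 0.250000) = 0.000347182.
Partial sum through k=2: 114.034.
k=3: B_{6}/(6)! × [f^{(5)}(41) − f^{(5)}(2)] = 1/30240 × (2.07153e-07 − 0.750000) = -2.48016e-05.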